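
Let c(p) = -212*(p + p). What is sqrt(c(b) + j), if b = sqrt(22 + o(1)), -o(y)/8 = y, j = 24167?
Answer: sqrt(24167 - 424*sqrt(14)) ≈ 150.27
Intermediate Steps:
o(y) = -8*y
b = sqrt(14) (b = sqrt(22 - 8*1) = sqrt(22 - 8) = sqrt(14) ≈ 3.7417)
c(p) = -424*p
sqrt(c(b) + j) = sqrt(-424*sqrt(14) + 24167) = sqrt(24167 - 424*sqrt(14))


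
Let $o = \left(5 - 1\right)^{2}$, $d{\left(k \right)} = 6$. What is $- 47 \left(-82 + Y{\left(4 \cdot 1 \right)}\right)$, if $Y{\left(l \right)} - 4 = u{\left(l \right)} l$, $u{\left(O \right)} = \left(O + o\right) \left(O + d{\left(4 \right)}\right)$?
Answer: $-33934$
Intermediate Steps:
$o = 16$ ($o = 4^{2} = 16$)
$u{\left(O \right)} = \left(6 + O\right) \left(16 + O\right)$ ($u{\left(O \right)} = \left(O + 16\right) \left(O + 6\right) = \left(16 + O\right) \left(6 + O\right) = \left(6 + O\right) \left(16 + O\right)$)
$Y{\left(l \right)} = 4 + l \left(96 + l^{2} + 22 l\right)$ ($Y{\left(l \right)} = 4 + \left(96 + l^{2} + 22 l\right) l = 4 + l \left(96 + l^{2} + 22 l\right)$)
$- 47 \left(-82 + Y{\left(4 \cdot 1 \right)}\right) = - 47 \left(-82 + \left(4 + 4 \cdot 1 \left(96 + \left(4 \cdot 1\right)^{2} + 22 \cdot 4 \cdot 1\right)\right)\right) = - 47 \left(-82 + \left(4 + 4 \left(96 + 4^{2} + 22 \cdot 4\right)\right)\right) = - 47 \left(-82 + \left(4 + 4 \left(96 + 16 + 88\right)\right)\right) = - 47 \left(-82 + \left(4 + 4 \cdot 200\right)\right) = - 47 \left(-82 + \left(4 + 800\right)\right) = - 47 \left(-82 + 804\right) = \left(-47\right) 722 = -33934$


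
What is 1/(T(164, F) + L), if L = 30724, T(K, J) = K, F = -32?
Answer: 1/30888 ≈ 3.2375e-5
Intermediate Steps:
1/(T(164, F) + L) = 1/(164 + 30724) = 1/30888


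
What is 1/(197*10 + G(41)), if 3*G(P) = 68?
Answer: 3/5978 ≈ 0.00050184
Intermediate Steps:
G(P) = 68/3 (G(P) = (⅓)*68 = 68/3)
1/(197*10 + G(41)) = 1/(197*10 + 68/3) = 1/(1970 + 68/3) = 1/(5978/3) = 3/5978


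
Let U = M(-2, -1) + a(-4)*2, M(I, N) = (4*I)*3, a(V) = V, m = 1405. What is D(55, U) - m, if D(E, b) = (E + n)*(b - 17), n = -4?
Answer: -3904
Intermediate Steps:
M(I, N) = 12*I
U = -32 (U = 12*(-2) - 4*2 = -24 - 8 = -32)
D(E, b) = (-17 + b)*(-4 + E) (D(E, b) = (E - 4)*(b - 17) = (-4 + E)*(-17 + b) = (-17 + b)*(-4 + E))
D(55, U) - m = (68 - 17*55 - 4*(-32) + 55*(-32)) - 1*1405 = (68 - 935 + 128 - 1760) - 1405 = -2499 - 1405 = -3904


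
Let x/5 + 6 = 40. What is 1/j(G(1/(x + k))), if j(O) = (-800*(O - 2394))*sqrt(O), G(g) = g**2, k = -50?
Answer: 2160/34473599 ≈ 6.2657e-5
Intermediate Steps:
x = 170 (x = -30 + 5*40 = -30 + 200 = 170)
j(O) = sqrt(O)*(1915200 - 800*O) (j(O) = (-800*(-2394 + O))*sqrt(O) = (1915200 - 800*O)*sqrt(O) = sqrt(O)*(1915200 - 800*O))
1/j(G(1/(x + k))) = 1/(800*sqrt((1/(170 - 50))**2)*(2394 - (1/(170 - 50))**2)) = 1/(800*sqrt((1/120)**2)*(2394 - (1/120)**2)) = 1/(800*sqrt(1/14400)*(2394 - 1*1/14400)) = 1/(800*(1/120)*(2394 - 1/14400)) = 1/(800*(1/120)*(34473599/14400)) = 1/(34473599/2160) = 2160/34473599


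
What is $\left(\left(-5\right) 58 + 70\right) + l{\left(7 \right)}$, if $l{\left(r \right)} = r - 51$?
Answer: $-264$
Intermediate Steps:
$l{\left(r \right)} = -51 + r$ ($l{\left(r \right)} = r - 51 = -51 + r$)
$\left(\left(-5\right) 58 + 70\right) + l{\left(7 \right)} = \left(\left(-5\right) 58 + 70\right) + \left(-51 + 7\right) = \left(-290 + 70\right) - 44 = -220 - 44 = -264$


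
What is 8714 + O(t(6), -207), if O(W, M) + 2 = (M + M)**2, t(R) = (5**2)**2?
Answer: 180108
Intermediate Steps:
t(R) = 625 (t(R) = 25**2 = 625)
O(W, M) = -2 + 4*M**2 (O(W, M) = -2 + (M + M)**2 = -2 + (2*M)**2 = -2 + 4*M**2)
8714 + O(t(6), -207) = 8714 + (-2 + 4*(-207)**2) = 8714 + (-2 + 4*42849) = 8714 + (-2 + 171396) = 8714 + 171394 = 180108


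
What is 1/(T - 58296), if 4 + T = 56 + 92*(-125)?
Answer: -1/69744 ≈ -1.4338e-5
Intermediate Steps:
T = -11448 (T = -4 + (56 + 92*(-125)) = -4 + (56 - 11500) = -4 - 11444 = -11448)
1/(T - 58296) = 1/(-11448 - 58296) = 1/(-69744) = -1/69744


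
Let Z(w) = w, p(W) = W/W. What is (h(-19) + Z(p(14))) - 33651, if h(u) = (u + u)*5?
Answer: -33840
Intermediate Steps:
p(W) = 1
h(u) = 10*u (h(u) = (2*u)*5 = 10*u)
(h(-19) + Z(p(14))) - 33651 = (10*(-19) + 1) - 33651 = (-190 + 1) - 33651 = -189 - 33651 = -33840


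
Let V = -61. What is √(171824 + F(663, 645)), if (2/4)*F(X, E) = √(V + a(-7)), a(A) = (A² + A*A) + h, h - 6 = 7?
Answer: √(171824 + 10*√2) ≈ 414.53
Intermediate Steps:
h = 13 (h = 6 + 7 = 13)
a(A) = 13 + 2*A² (a(A) = (A² + A*A) + 13 = (A² + A²) + 13 = 2*A² + 13 = 13 + 2*A²)
F(X, E) = 10*√2 (F(X, E) = 2*√(-61 + (13 + 2*(-7)²)) = 2*√(-61 + (13 + 2*49)) = 2*√(-61 + (13 + 98)) = 2*√(-61 + 111) = 2*√50 = 2*(5*√2) = 10*√2)
√(171824 + F(663, 645)) = √(171824 + 10*√2)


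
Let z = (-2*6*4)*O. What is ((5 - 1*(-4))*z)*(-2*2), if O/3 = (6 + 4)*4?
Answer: 207360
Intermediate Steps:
O = 120 (O = 3*((6 + 4)*4) = 3*(10*4) = 3*40 = 120)
z = -5760 (z = (-2*6*4)*120 = -12*4*120 = -48*120 = -5760)
((5 - 1*(-4))*z)*(-2*2) = ((5 - 1*(-4))*(-5760))*(-2*2) = ((5 + 4)*(-5760))*(-4) = (9*(-5760))*(-4) = -51840*(-4) = 207360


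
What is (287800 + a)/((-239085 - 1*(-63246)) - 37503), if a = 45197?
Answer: -110999/71114 ≈ -1.5609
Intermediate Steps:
(287800 + a)/((-239085 - 1*(-63246)) - 37503) = (287800 + 45197)/((-239085 - 1*(-63246)) - 37503) = 332997/((-239085 + 63246) - 37503) = 332997/(-175839 - 37503) = 332997/(-213342) = 332997*(-1/213342) = -110999/71114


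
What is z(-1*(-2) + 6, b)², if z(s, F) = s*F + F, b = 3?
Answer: 729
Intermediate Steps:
z(s, F) = F + F*s (z(s, F) = F*s + F = F + F*s)
z(-1*(-2) + 6, b)² = (3*(1 + (-1*(-2) + 6)))² = (3*(1 + (2 + 6)))² = (3*(1 + 8))² = (3*9)² = 27² = 729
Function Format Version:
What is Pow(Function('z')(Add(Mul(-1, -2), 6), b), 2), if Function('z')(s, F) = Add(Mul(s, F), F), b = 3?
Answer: 729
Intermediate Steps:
Function('z')(s, F) = Add(F, Mul(F, s)) (Function('z')(s, F) = Add(Mul(F, s), F) = Add(F, Mul(F, s)))
Pow(Function('z')(Add(Mul(-1, -2), 6), b), 2) = Pow(Mul(3, Add(1, Add(Mul(-1, -2), 6))), 2) = Pow(Mul(3, Add(1, Add(2, 6))), 2) = Pow(Mul(3, Add(1, 8)), 2) = Pow(Mul(3, 9), 2) = Pow(27, 2) = 729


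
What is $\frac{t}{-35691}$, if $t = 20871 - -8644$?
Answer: $- \frac{29515}{35691} \approx -0.82696$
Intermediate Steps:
$t = 29515$ ($t = 20871 + 8644 = 29515$)
$\frac{t}{-35691} = \frac{29515}{-35691} = 29515 \left(- \frac{1}{35691}\right) = - \frac{29515}{35691}$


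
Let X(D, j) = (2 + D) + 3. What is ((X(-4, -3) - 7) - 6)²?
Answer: 144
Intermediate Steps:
X(D, j) = 5 + D
((X(-4, -3) - 7) - 6)² = (((5 - 4) - 7) - 6)² = ((1 - 7) - 6)² = (-6 - 6)² = (-12)² = 144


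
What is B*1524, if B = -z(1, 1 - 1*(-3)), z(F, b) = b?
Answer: -6096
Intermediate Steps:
B = -4 (B = -(1 - 1*(-3)) = -(1 + 3) = -1*4 = -4)
B*1524 = -4*1524 = -6096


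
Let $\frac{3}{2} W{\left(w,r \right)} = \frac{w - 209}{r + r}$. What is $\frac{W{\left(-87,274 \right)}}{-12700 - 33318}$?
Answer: $\frac{74}{9456699} \approx 7.8251 \cdot 10^{-6}$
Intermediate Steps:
$W{\left(w,r \right)} = \frac{-209 + w}{3 r}$ ($W{\left(w,r \right)} = \frac{2 \frac{w - 209}{r + r}}{3} = \frac{2 \frac{-209 + w}{2 r}}{3} = \frac{-209 + w}{3 r}$)
$\frac{W{\left(-87,274 \right)}}{-12700 - 33318} = \frac{\frac{1}{3} \cdot \frac{1}{274} \left(-209 - 87\right)}{-12700 - 33318} = \frac{\frac{1}{3} \cdot \frac{1}{274} \left(-296\right)}{-12700 - 33318} = - \frac{148}{411 \left(-46018\right)} = \left(- \frac{148}{411}\right) \left(- \frac{1}{46018}\right) = \frac{74}{9456699}$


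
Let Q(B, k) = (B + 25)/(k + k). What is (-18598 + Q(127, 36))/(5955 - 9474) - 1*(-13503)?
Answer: 427820876/31671 ≈ 13508.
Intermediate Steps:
Q(B, k) = (25 + B)/(2*k) (Q(B, k) = (25 + B)/((2*k)) = (25 + B)*(1/(2*k)) = (25 + B)/(2*k))
(-18598 + Q(127, 36))/(5955 - 9474) - 1*(-13503) = (-18598 + (½)*(25 + 127)/36)/(5955 - 9474) - 1*(-13503) = (-18598 + (½)*(1/36)*152)/(-3519) + 13503 = (-18598 + 19/9)*(-1/3519) + 13503 = -167363/9*(-1/3519) + 13503 = 167363/31671 + 13503 = 427820876/31671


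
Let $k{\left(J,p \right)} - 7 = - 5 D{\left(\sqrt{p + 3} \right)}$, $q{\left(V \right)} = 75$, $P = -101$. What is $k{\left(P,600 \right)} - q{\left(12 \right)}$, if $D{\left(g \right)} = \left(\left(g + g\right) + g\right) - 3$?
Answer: $-53 - 45 \sqrt{67} \approx -421.34$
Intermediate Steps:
$D{\left(g \right)} = -3 + 3 g$ ($D{\left(g \right)} = \left(2 g + g\right) - 3 = 3 g - 3 = -3 + 3 g$)
$k{\left(J,p \right)} = 22 - 15 \sqrt{3 + p}$ ($k{\left(J,p \right)} = 7 - 5 \left(-3 + 3 \sqrt{p + 3}\right) = 7 - 5 \left(-3 + 3 \sqrt{3 + p}\right) = 7 - \left(-15 + 15 \sqrt{3 + p}\right) = 22 - 15 \sqrt{3 + p}$)
$k{\left(P,600 \right)} - q{\left(12 \right)} = \left(22 - 15 \sqrt{3 + 600}\right) - 75 = \left(22 - 15 \sqrt{603}\right) - 75 = \left(22 - 15 \cdot 3 \sqrt{67}\right) - 75 = \left(22 - 45 \sqrt{67}\right) - 75 = -53 - 45 \sqrt{67}$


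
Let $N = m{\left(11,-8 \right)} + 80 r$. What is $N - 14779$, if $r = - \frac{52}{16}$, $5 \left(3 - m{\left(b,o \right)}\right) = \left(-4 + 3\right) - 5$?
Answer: $- \frac{75174}{5} \approx -15035.0$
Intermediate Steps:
$m{\left(b,o \right)} = \frac{21}{5}$ ($m{\left(b,o \right)} = 3 - \frac{\left(-4 + 3\right) - 5}{5} = 3 - \frac{-1 - 5}{5} = 3 - - \frac{6}{5} = 3 + \frac{6}{5} = \frac{21}{5}$)
$r = - \frac{13}{4}$ ($r = \left(-52\right) \frac{1}{16} = - \frac{13}{4} \approx -3.25$)
$N = - \frac{1279}{5}$ ($N = \frac{21}{5} + 80 \left(- \frac{13}{4}\right) = \frac{21}{5} - 260 = - \frac{1279}{5} \approx -255.8$)
$N - 14779 = - \frac{1279}{5} - 14779 = - \frac{75174}{5}$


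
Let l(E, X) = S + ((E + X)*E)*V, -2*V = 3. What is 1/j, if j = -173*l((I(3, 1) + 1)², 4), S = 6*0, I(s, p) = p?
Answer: 1/8304 ≈ 0.00012042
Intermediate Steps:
S = 0
V = -3/2 (V = -½*3 = -3/2 ≈ -1.5000)
l(E, X) = -3*E*(E + X)/2 (l(E, X) = 0 + ((E + X)*E)*(-3/2) = 0 + (E*(E + X))*(-3/2) = 0 - 3*E*(E + X)/2 = -3*E*(E + X)/2)
j = 8304 (j = -519*(1 + 1)²*(-(1 + 1)² - 1*4)/2 = -519*2²*(-1*2² - 4)/2 = -519*4*(-1*4 - 4)/2 = -519*4*(-4 - 4)/2 = -519*4*(-8)/2 = -173*(-48) = 8304)
1/j = 1/8304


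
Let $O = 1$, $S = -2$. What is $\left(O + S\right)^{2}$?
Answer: $1$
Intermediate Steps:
$\left(O + S\right)^{2} = \left(1 - 2\right)^{2} = \left(-1\right)^{2} = 1$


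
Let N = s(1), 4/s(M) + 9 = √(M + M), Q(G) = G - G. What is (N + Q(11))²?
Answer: 16/(9 - √2)² ≈ 0.27805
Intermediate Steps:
Q(G) = 0
s(M) = 4/(-9 + √2*√M) (s(M) = 4/(-9 + √(M + M)) = 4/(-9 + √(2*M)) = 4/(-9 + √2*√M))
N = 4/(-9 + √2) (N = 4/(-9 + √2*√1) = 4/(-9 + √2*1) = 4/(-9 + √2) ≈ -0.52730)
(N + Q(11))² = ((-36/79 - 4*√2/79) + 0)² = (-36/79 - 4*√2/79)²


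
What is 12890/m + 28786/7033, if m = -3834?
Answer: 9855077/13482261 ≈ 0.73097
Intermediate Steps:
12890/m + 28786/7033 = 12890/(-3834) + 28786/7033 = 12890*(-1/3834) + 28786*(1/7033) = -6445/1917 + 28786/7033 = 9855077/13482261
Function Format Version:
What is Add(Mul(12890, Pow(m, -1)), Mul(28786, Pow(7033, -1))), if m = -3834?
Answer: Rational(9855077, 13482261) ≈ 0.73097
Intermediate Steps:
Add(Mul(12890, Pow(m, -1)), Mul(28786, Pow(7033, -1))) = Add(Mul(12890, Pow(-3834, -1)), Mul(28786, Pow(7033, -1))) = Add(Mul(12890, Rational(-1, 3834)), Mul(28786, Rational(1, 7033))) = Add(Rational(-6445, 1917), Rational(28786, 7033)) = Rational(9855077, 13482261)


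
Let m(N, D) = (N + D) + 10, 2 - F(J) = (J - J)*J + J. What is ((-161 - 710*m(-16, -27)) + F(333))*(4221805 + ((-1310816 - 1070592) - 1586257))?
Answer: 5829463320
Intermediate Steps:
F(J) = 2 - J (F(J) = 2 - ((J - J)*J + J) = 2 - (0*J + J) = 2 - (0 + J) = 2 - J)
m(N, D) = 10 + D + N (m(N, D) = (D + N) + 10 = 10 + D + N)
((-161 - 710*m(-16, -27)) + F(333))*(4221805 + ((-1310816 - 1070592) - 1586257)) = ((-161 - 710*(10 - 27 - 16)) + (2 - 1*333))*(4221805 + ((-1310816 - 1070592) - 1586257)) = ((-161 - 710*(-33)) + (2 - 333))*(4221805 + (-2381408 - 1586257)) = ((-161 + 23430) - 331)*(4221805 - 3967665) = (23269 - 331)*254140 = 22938*254140 = 5829463320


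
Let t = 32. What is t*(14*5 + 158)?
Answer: 7296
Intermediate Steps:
t*(14*5 + 158) = 32*(14*5 + 158) = 32*(70 + 158) = 32*228 = 7296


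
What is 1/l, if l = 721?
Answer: 1/721 ≈ 0.0013870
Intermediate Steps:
1/l = 1/721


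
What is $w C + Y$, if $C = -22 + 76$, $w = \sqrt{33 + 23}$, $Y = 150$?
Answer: $150 + 108 \sqrt{14} \approx 554.1$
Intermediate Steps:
$w = 2 \sqrt{14}$ ($w = \sqrt{56} = 2 \sqrt{14} \approx 7.4833$)
$C = 54$
$w C + Y = 2 \sqrt{14} \cdot 54 + 150 = 108 \sqrt{14} + 150 = 150 + 108 \sqrt{14}$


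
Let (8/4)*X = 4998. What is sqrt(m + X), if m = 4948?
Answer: sqrt(7447) ≈ 86.296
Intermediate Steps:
X = 2499 (X = (1/2)*4998 = 2499)
sqrt(m + X) = sqrt(4948 + 2499) = sqrt(7447)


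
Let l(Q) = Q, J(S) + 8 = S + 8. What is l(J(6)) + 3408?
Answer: 3414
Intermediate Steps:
J(S) = S (J(S) = -8 + (S + 8) = -8 + (8 + S) = S)
l(J(6)) + 3408 = 6 + 3408 = 3414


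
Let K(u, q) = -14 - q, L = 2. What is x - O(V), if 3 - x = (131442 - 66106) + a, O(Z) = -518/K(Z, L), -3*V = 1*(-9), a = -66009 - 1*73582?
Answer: 593805/8 ≈ 74226.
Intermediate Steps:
a = -139591 (a = -66009 - 73582 = -139591)
V = 3 (V = -(-9)/3 = -1/3*(-9) = 3)
O(Z) = 259/8 (O(Z) = -518/(-14 - 1*2) = -518/(-14 - 2) = -518/(-16) = -518*(-1/16) = 259/8)
x = 74258 (x = 3 - ((131442 - 66106) - 139591) = 3 - (65336 - 139591) = 3 - 1*(-74255) = 3 + 74255 = 74258)
x - O(V) = 74258 - 1*259/8 = 74258 - 259/8 = 593805/8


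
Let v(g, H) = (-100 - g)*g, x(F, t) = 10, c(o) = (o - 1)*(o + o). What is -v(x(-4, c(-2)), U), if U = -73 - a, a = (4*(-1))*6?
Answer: 1100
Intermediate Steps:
a = -24 (a = -4*6 = -24)
c(o) = 2*o*(-1 + o) (c(o) = (-1 + o)*(2*o) = 2*o*(-1 + o))
U = -49 (U = -73 - 1*(-24) = -73 + 24 = -49)
v(g, H) = g*(-100 - g)
-v(x(-4, c(-2)), U) = -(-1)*10*(100 + 10) = -(-1)*10*110 = -1*(-1100) = 1100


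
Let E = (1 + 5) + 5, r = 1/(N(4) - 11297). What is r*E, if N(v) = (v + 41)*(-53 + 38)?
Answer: -11/11972 ≈ -0.00091881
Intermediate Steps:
N(v) = -615 - 15*v (N(v) = (41 + v)*(-15) = -615 - 15*v)
r = -1/11972 (r = 1/((-615 - 15*4) - 11297) = 1/((-615 - 60) - 11297) = 1/(-675 - 11297) = 1/(-11972) = -1/11972 ≈ -8.3528e-5)
E = 11 (E = 6 + 5 = 11)
r*E = -1/11972*11 = -11/11972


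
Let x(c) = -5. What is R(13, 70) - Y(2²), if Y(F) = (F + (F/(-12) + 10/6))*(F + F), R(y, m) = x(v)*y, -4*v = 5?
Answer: -323/3 ≈ -107.67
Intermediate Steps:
v = -5/4 (v = -¼*5 = -5/4 ≈ -1.2500)
R(y, m) = -5*y
Y(F) = 2*F*(5/3 + 11*F/12) (Y(F) = (F + (F*(-1/12) + 10*(⅙)))*(2*F) = (F + (-F/12 + 5/3))*(2*F) = (F + (5/3 - F/12))*(2*F) = (5/3 + 11*F/12)*(2*F) = 2*F*(5/3 + 11*F/12))
R(13, 70) - Y(2²) = -5*13 - 2²*(20 + 11*2²)/6 = -65 - 4*(20 + 11*4)/6 = -65 - 4*(20 + 44)/6 = -65 - 4*64/6 = -65 - 1*128/3 = -65 - 128/3 = -323/3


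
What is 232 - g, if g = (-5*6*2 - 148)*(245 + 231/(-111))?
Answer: 1878088/37 ≈ 50759.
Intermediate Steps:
g = -1869504/37 (g = (-30*2 - 148)*(245 + 231*(-1/111)) = (-60 - 148)*(245 - 77/37) = -208*8988/37 = -1869504/37 ≈ -50527.)
232 - g = 232 - 1*(-1869504/37) = 232 + 1869504/37 = 1878088/37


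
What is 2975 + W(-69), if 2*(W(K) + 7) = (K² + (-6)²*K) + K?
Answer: 4072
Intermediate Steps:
W(K) = -7 + K²/2 + 37*K/2 (W(K) = -7 + ((K² + (-6)²*K) + K)/2 = -7 + ((K² + 36*K) + K)/2 = -7 + (K² + 37*K)/2 = -7 + (K²/2 + 37*K/2) = -7 + K²/2 + 37*K/2)
2975 + W(-69) = 2975 + (-7 + (½)*(-69)² + (37/2)*(-69)) = 2975 + (-7 + (½)*4761 - 2553/2) = 2975 + (-7 + 4761/2 - 2553/2) = 2975 + 1097 = 4072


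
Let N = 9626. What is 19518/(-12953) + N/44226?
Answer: -369258745/286429689 ≈ -1.2892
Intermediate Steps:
19518/(-12953) + N/44226 = 19518/(-12953) + 9626/44226 = 19518*(-1/12953) + 9626*(1/44226) = -19518/12953 + 4813/22113 = -369258745/286429689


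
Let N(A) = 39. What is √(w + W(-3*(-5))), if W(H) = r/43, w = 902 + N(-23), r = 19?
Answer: 3*√193414/43 ≈ 30.683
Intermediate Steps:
w = 941 (w = 902 + 39 = 941)
W(H) = 19/43
√(w + W(-3*(-5))) = √(941 + 19/43) = √(40482/43) = 3*√193414/43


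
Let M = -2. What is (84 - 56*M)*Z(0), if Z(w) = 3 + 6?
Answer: 1764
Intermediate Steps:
Z(w) = 9
(84 - 56*M)*Z(0) = (84 - 56*(-2))*9 = (84 + 112)*9 = 196*9 = 1764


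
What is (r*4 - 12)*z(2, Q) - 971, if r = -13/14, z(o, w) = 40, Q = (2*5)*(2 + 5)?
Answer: -11197/7 ≈ -1599.6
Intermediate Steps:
Q = 70 (Q = 10*7 = 70)
r = -13/14 (r = -13*1/14 = -13/14 ≈ -0.92857)
(r*4 - 12)*z(2, Q) - 971 = (-13/14*4 - 12)*40 - 971 = (-26/7 - 12)*40 - 971 = -110/7*40 - 971 = -4400/7 - 971 = -11197/7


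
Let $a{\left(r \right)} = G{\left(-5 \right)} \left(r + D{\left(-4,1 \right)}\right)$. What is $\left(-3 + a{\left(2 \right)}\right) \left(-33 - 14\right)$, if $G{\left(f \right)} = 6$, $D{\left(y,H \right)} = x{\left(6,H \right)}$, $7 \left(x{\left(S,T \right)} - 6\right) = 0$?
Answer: $-2115$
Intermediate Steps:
$x{\left(S,T \right)} = 6$ ($x{\left(S,T \right)} = 6 + \frac{1}{7} \cdot 0 = 6 + 0 = 6$)
$D{\left(y,H \right)} = 6$
$a{\left(r \right)} = 36 + 6 r$ ($a{\left(r \right)} = 6 \left(r + 6\right) = 6 \left(6 + r\right) = 36 + 6 r$)
$\left(-3 + a{\left(2 \right)}\right) \left(-33 - 14\right) = \left(-3 + \left(36 + 6 \cdot 2\right)\right) \left(-33 - 14\right) = \left(-3 + \left(36 + 12\right)\right) \left(-47\right) = \left(-3 + 48\right) \left(-47\right) = 45 \left(-47\right) = -2115$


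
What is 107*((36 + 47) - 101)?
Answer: -1926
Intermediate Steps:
107*((36 + 47) - 101) = 107*(83 - 101) = 107*(-18) = -1926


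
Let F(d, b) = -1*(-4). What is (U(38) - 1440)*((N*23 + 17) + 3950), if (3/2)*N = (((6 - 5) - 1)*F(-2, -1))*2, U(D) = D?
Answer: -5561734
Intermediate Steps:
F(d, b) = 4
N = 0 (N = 2*((((6 - 5) - 1)*4)*2)/3 = 2*(((1 - 1)*4)*2)/3 = 2*((0*4)*2)/3 = 2*(0*2)/3 = (⅔)*0 = 0)
(U(38) - 1440)*((N*23 + 17) + 3950) = (38 - 1440)*((0*23 + 17) + 3950) = -1402*((0 + 17) + 3950) = -1402*(17 + 3950) = -1402*3967 = -5561734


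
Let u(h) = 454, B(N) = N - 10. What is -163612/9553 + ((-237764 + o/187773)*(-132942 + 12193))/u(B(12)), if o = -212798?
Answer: 25749839157183754193/407191571463 ≈ 6.3238e+7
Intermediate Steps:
B(N) = -10 + N
-163612/9553 + ((-237764 + o/187773)*(-132942 + 12193))/u(B(12)) = -163612/9553 + ((-237764 - 212798/187773)*(-132942 + 12193))/454 = -163612*1/9553 + ((-237764 - 212798*1/187773)*(-120749))*(1/454) = -163612/9553 + ((-237764 - 212798/187773)*(-120749))*(1/454) = -163612/9553 - 44645872370/187773*(-120749)*(1/454) = -163612/9553 + (5390944442805130/187773)*(1/454) = -163612/9553 + 2695472221402565/42624471 = 25749839157183754193/407191571463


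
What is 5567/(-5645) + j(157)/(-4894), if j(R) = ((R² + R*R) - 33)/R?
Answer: -4555549911/4337380910 ≈ -1.0503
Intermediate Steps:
j(R) = (-33 + 2*R²)/R (j(R) = ((R² + R²) - 33)/R = (2*R² - 33)/R = (-33 + 2*R²)/R)
5567/(-5645) + j(157)/(-4894) = 5567/(-5645) + (-33/157 + 2*157)/(-4894) = 5567*(-1/5645) + (-33*1/157 + 314)*(-1/4894) = -5567/5645 + (-33/157 + 314)*(-1/4894) = -5567/5645 + (49265/157)*(-1/4894) = -5567/5645 - 49265/768358 = -4555549911/4337380910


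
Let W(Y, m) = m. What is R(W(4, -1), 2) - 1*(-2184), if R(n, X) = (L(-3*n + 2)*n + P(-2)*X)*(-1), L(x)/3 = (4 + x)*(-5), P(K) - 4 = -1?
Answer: 2043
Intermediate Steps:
P(K) = 3 (P(K) = 4 - 1 = 3)
L(x) = -60 - 15*x (L(x) = 3*((4 + x)*(-5)) = 3*(-20 - 5*x) = -60 - 15*x)
R(n, X) = -3*X - n*(-90 + 45*n) (R(n, X) = ((-60 - 15*(-3*n + 2))*n + 3*X)*(-1) = ((-60 - 15*(2 - 3*n))*n + 3*X)*(-1) = ((-60 + (-30 + 45*n))*n + 3*X)*(-1) = ((-90 + 45*n)*n + 3*X)*(-1) = (n*(-90 + 45*n) + 3*X)*(-1) = (3*X + n*(-90 + 45*n))*(-1) = -3*X - n*(-90 + 45*n))
R(W(4, -1), 2) - 1*(-2184) = (-3*2 - 45*(-1)*(-2 - 1)) - 1*(-2184) = (-6 - 45*(-1)*(-3)) + 2184 = (-6 - 135) + 2184 = -141 + 2184 = 2043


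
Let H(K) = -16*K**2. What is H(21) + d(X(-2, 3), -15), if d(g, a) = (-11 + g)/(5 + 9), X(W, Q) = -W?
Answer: -98793/14 ≈ -7056.6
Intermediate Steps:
d(g, a) = -11/14 + g/14 (d(g, a) = (-11 + g)/14 = (-11 + g)*(1/14) = -11/14 + g/14)
H(21) + d(X(-2, 3), -15) = -16*21**2 + (-11/14 + (-1*(-2))/14) = -16*441 + (-11/14 + (1/14)*2) = -7056 + (-11/14 + 1/7) = -7056 - 9/14 = -98793/14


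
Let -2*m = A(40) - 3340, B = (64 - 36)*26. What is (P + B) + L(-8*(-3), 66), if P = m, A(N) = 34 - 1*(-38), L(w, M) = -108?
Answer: 2254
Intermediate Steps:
B = 728 (B = 28*26 = 728)
A(N) = 72 (A(N) = 34 + 38 = 72)
m = 1634 (m = -(72 - 3340)/2 = -1/2*(-3268) = 1634)
P = 1634
(P + B) + L(-8*(-3), 66) = (1634 + 728) - 108 = 2362 - 108 = 2254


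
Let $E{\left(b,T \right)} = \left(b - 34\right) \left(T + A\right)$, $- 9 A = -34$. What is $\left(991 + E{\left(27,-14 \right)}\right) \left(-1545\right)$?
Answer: $- \frac{4924945}{3} \approx -1.6416 \cdot 10^{6}$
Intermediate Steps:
$A = \frac{34}{9}$ ($A = \left(- \frac{1}{9}\right) \left(-34\right) = \frac{34}{9} \approx 3.7778$)
$E{\left(b,T \right)} = \left(-34 + b\right) \left(\frac{34}{9} + T\right)$ ($E{\left(b,T \right)} = \left(b - 34\right) \left(T + \frac{34}{9}\right) = \left(-34 + b\right) \left(\frac{34}{9} + T\right)$)
$\left(991 + E{\left(27,-14 \right)}\right) \left(-1545\right) = \left(991 - - \frac{644}{9}\right) \left(-1545\right) = \left(991 + \left(- \frac{1156}{9} + 476 + 102 - 378\right)\right) \left(-1545\right) = \left(991 + \frac{644}{9}\right) \left(-1545\right) = \frac{9563}{9} \left(-1545\right) = - \frac{4924945}{3}$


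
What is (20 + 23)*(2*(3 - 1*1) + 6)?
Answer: 430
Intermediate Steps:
(20 + 23)*(2*(3 - 1*1) + 6) = 43*(2*(3 - 1) + 6) = 43*(2*2 + 6) = 43*(4 + 6) = 43*10 = 430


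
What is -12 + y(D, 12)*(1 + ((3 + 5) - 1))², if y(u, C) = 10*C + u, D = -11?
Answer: 6964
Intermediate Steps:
y(u, C) = u + 10*C
-12 + y(D, 12)*(1 + ((3 + 5) - 1))² = -12 + (-11 + 10*12)*(1 + ((3 + 5) - 1))² = -12 + (-11 + 120)*(1 + (8 - 1))² = -12 + 109*(1 + 7)² = -12 + 109*8² = -12 + 109*64 = -12 + 6976 = 6964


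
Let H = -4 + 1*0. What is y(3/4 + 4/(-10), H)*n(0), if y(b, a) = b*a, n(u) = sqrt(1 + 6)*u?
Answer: 0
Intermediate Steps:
H = -4 (H = -4 + 0 = -4)
n(u) = u*sqrt(7) (n(u) = sqrt(7)*u = u*sqrt(7))
y(b, a) = a*b
y(3/4 + 4/(-10), H)*n(0) = (-4*(3/4 + 4/(-10)))*(0*sqrt(7)) = -4*(3*(1/4) + 4*(-1/10))*0 = -4*(3/4 - 2/5)*0 = -4*7/20*0 = -7/5*0 = 0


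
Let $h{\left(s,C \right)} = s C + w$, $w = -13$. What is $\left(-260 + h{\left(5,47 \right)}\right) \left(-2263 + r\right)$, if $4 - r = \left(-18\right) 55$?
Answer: $48222$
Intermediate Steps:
$h{\left(s,C \right)} = -13 + C s$ ($h{\left(s,C \right)} = s C - 13 = C s - 13 = -13 + C s$)
$r = 994$ ($r = 4 - \left(-18\right) 55 = 4 - -990 = 4 + 990 = 994$)
$\left(-260 + h{\left(5,47 \right)}\right) \left(-2263 + r\right) = \left(-260 + \left(-13 + 47 \cdot 5\right)\right) \left(-2263 + 994\right) = \left(-260 + \left(-13 + 235\right)\right) \left(-1269\right) = \left(-260 + 222\right) \left(-1269\right) = \left(-38\right) \left(-1269\right) = 48222$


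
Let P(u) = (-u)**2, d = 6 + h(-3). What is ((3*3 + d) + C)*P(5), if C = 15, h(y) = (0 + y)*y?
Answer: 975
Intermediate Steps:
h(y) = y**2 (h(y) = y*y = y**2)
d = 15 (d = 6 + (-3)**2 = 6 + 9 = 15)
P(u) = u**2
((3*3 + d) + C)*P(5) = ((3*3 + 15) + 15)*5**2 = ((9 + 15) + 15)*25 = (24 + 15)*25 = 39*25 = 975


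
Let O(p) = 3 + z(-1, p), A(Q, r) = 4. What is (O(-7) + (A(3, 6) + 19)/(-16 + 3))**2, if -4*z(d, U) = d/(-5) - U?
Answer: 1369/4225 ≈ 0.32402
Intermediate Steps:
z(d, U) = U/4 + d/20 (z(d, U) = -(d/(-5) - U)/4 = -(d*(-1/5) - U)/4 = -(-d/5 - U)/4 = -(-U - d/5)/4 = U/4 + d/20)
O(p) = 59/20 + p/4 (O(p) = 3 + (p/4 + (1/20)*(-1)) = 3 + (p/4 - 1/20) = 3 + (-1/20 + p/4) = 59/20 + p/4)
(O(-7) + (A(3, 6) + 19)/(-16 + 3))**2 = ((59/20 + (1/4)*(-7)) + (4 + 19)/(-16 + 3))**2 = ((59/20 - 7/4) + 23/(-13))**2 = (6/5 + 23*(-1/13))**2 = (6/5 - 23/13)**2 = (-37/65)**2 = 1369/4225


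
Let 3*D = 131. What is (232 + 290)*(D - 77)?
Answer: -17400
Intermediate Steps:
D = 131/3 (D = (⅓)*131 = 131/3 ≈ 43.667)
(232 + 290)*(D - 77) = (232 + 290)*(131/3 - 77) = 522*(-100/3) = -17400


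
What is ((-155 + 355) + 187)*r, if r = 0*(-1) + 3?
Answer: 1161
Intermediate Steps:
r = 3 (r = 0 + 3 = 3)
((-155 + 355) + 187)*r = ((-155 + 355) + 187)*3 = (200 + 187)*3 = 387*3 = 1161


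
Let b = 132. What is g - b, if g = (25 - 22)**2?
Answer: -123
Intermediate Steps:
g = 9 (g = 3**2 = 9)
g - b = 9 - 1*132 = 9 - 132 = -123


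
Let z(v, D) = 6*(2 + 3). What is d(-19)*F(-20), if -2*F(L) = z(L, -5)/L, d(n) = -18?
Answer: -27/2 ≈ -13.500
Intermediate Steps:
z(v, D) = 30 (z(v, D) = 6*5 = 30)
F(L) = -15/L
d(-19)*F(-20) = -(-270)/(-20) = -(-270)*(-1)/20 = -18*¾ = -27/2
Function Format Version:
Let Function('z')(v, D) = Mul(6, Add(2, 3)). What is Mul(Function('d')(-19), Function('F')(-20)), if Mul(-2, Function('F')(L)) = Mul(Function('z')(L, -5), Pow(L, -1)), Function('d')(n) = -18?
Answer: Rational(-27, 2) ≈ -13.500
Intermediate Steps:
Function('z')(v, D) = 30 (Function('z')(v, D) = Mul(6, 5) = 30)
Function('F')(L) = Mul(-15, Pow(L, -1)) (Function('F')(L) = Mul(Rational(-1, 2), Mul(30, Pow(L, -1))) = Mul(-15, Pow(L, -1)))
Mul(Function('d')(-19), Function('F')(-20)) = Mul(-18, Mul(-15, Pow(-20, -1))) = Mul(-18, Mul(-15, Rational(-1, 20))) = Mul(-18, Rational(3, 4)) = Rational(-27, 2)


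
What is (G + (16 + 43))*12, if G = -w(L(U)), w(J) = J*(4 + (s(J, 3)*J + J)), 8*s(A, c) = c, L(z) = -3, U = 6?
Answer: 1407/2 ≈ 703.50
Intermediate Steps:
s(A, c) = c/8
w(J) = J*(4 + 11*J/8) (w(J) = J*(4 + (((1/8)*3)*J + J)) = J*(4 + (3*J/8 + J)) = J*(4 + 11*J/8))
G = -3/8 (G = -(-3)*(32 + 11*(-3))/8 = -(-3)*(32 - 33)/8 = -(-3)*(-1)/8 = -1*3/8 = -3/8 ≈ -0.37500)
(G + (16 + 43))*12 = (-3/8 + (16 + 43))*12 = (-3/8 + 59)*12 = (469/8)*12 = 1407/2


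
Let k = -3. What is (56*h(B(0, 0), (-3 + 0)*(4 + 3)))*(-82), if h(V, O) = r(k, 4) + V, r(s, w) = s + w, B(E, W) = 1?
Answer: -9184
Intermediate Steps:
h(V, O) = 1 + V (h(V, O) = (-3 + 4) + V = 1 + V)
(56*h(B(0, 0), (-3 + 0)*(4 + 3)))*(-82) = (56*(1 + 1))*(-82) = (56*2)*(-82) = 112*(-82) = -9184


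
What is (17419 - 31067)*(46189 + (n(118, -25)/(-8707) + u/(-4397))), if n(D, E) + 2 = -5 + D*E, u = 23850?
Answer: -24131525291174880/38284679 ≈ -6.3032e+8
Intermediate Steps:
n(D, E) = -7 + D*E (n(D, E) = -2 + (-5 + D*E) = -7 + D*E)
(17419 - 31067)*(46189 + (n(118, -25)/(-8707) + u/(-4397))) = (17419 - 31067)*(46189 + ((-7 + 118*(-25))/(-8707) + 23850/(-4397))) = -13648*(46189 + ((-7 - 2950)*(-1/8707) + 23850*(-1/4397))) = -13648*(46189 + (-2957*(-1/8707) - 23850/4397)) = -13648*(46189 + (2957/8707 - 23850/4397)) = -13648*(46189 - 194660021/38284679) = -13648*1768136378310/38284679 = -24131525291174880/38284679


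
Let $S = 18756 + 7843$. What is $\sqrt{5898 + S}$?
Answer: $\sqrt{32497} \approx 180.27$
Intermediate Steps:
$S = 26599$
$\sqrt{5898 + S} = \sqrt{5898 + 26599} = \sqrt{32497}$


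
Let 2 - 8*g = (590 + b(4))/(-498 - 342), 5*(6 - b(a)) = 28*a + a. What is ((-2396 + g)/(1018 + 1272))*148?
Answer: -93071576/601125 ≈ -154.83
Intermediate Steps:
b(a) = 6 - 29*a/5 (b(a) = 6 - (28*a + a)/5 = 6 - 29*a/5)
g = 176/525 (g = ¼ - (590 + (6 - 29/5*4))/(8*(-498 - 342)) = ¼ - (590 + (6 - 116/5))/(8*(-840)) = ¼ - (590 - 86/5)*(-1)/(8*840) = ¼ - 358*(-1)/(5*840) = ¼ - ⅛*(-358/525) = ¼ + 179/2100 = 176/525 ≈ 0.33524)
((-2396 + g)/(1018 + 1272))*148 = ((-2396 + 176/525)/(1018 + 1272))*148 = -1257724/525/2290*148 = -1257724/525*1/2290*148 = -628862/601125*148 = -93071576/601125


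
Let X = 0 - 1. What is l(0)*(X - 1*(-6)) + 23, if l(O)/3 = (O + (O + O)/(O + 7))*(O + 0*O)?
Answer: 23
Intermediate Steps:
X = -1
l(O) = 3*O*(O + 2*O/(7 + O)) (l(O) = 3*((O + (O + O)/(O + 7))*(O + 0*O)) = 3*((O + (2*O)/(7 + O))*(O + 0)) = 3*((O + 2*O/(7 + O))*O) = 3*(O*(O + 2*O/(7 + O))) = 3*O*(O + 2*O/(7 + O)))
l(0)*(X - 1*(-6)) + 23 = (3*0²*(9 + 0)/(7 + 0))*(-1 - 1*(-6)) + 23 = (3*0*9/7)*(-1 + 6) + 23 = (3*0*(⅐)*9)*5 + 23 = 0*5 + 23 = 0 + 23 = 23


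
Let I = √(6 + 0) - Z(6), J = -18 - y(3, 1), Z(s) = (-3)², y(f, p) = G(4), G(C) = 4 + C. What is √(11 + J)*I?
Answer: I*√15*(-9 + √6) ≈ -25.37*I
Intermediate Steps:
y(f, p) = 8 (y(f, p) = 4 + 4 = 8)
Z(s) = 9
J = -26 (J = -18 - 1*8 = -18 - 8 = -26)
I = -9 + √6 (I = √(6 + 0) - 1*9 = √6 - 9 = -9 + √6 ≈ -6.5505)
√(11 + J)*I = √(11 - 26)*(-9 + √6) = √(-15)*(-9 + √6) = (I*√15)*(-9 + √6) = I*√15*(-9 + √6)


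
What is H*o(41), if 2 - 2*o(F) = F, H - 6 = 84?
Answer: -1755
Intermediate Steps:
H = 90 (H = 6 + 84 = 90)
o(F) = 1 - F/2
H*o(41) = 90*(1 - ½*41) = 90*(1 - 41/2) = 90*(-39/2) = -1755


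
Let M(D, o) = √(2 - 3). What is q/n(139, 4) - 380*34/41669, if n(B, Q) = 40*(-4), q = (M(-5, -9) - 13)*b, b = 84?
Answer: 10858837/1666760 - 21*I/40 ≈ 6.5149 - 0.525*I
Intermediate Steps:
M(D, o) = I (M(D, o) = √(-1) = I)
q = -1092 + 84*I (q = (I - 13)*84 = (-13 + I)*84 = -1092 + 84*I ≈ -1092.0 + 84.0*I)
n(B, Q) = -160
q/n(139, 4) - 380*34/41669 = (-1092 + 84*I)/(-160) - 380*34/41669 = (-1092 + 84*I)*(-1/160) - 12920*1/41669 = (273/40 - 21*I/40) - 12920/41669 = 10858837/1666760 - 21*I/40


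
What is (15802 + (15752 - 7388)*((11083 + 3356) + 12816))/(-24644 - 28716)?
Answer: -113988311/26680 ≈ -4272.4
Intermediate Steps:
(15802 + (15752 - 7388)*((11083 + 3356) + 12816))/(-24644 - 28716) = (15802 + 8364*(14439 + 12816))/(-53360) = (15802 + 8364*27255)*(-1/53360) = (15802 + 227960820)*(-1/53360) = 227976622*(-1/53360) = -113988311/26680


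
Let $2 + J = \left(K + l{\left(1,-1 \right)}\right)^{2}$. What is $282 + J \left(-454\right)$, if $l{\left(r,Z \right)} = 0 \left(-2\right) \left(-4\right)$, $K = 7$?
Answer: $-21056$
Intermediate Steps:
$l{\left(r,Z \right)} = 0$ ($l{\left(r,Z \right)} = 0 \left(-4\right) = 0$)
$J = 47$ ($J = -2 + \left(7 + 0\right)^{2} = -2 + 7^{2} = -2 + 49 = 47$)
$282 + J \left(-454\right) = 282 + 47 \left(-454\right) = 282 - 21338 = -21056$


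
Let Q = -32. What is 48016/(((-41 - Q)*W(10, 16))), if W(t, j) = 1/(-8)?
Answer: 384128/9 ≈ 42681.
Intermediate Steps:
W(t, j) = -⅛
48016/(((-41 - Q)*W(10, 16))) = 48016/(((-41 - 1*(-32))*(-⅛))) = 48016/(((-41 + 32)*(-⅛))) = 48016/((-9*(-⅛))) = 48016/(9/8) = 48016*(8/9) = 384128/9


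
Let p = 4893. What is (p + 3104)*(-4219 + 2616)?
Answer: -12819191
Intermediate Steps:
(p + 3104)*(-4219 + 2616) = (4893 + 3104)*(-4219 + 2616) = 7997*(-1603) = -12819191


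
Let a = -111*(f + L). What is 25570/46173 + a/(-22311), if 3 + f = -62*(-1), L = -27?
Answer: 735234/1031197 ≈ 0.71299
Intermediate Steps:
f = 59 (f = -3 - 62*(-1) = -3 + 62 = 59)
a = -3552 (a = -111*(59 - 27) = -111*32 = -3552)
25570/46173 + a/(-22311) = 25570/46173 - 3552/(-22311) = 25570*(1/46173) - 3552*(-1/22311) = 25570/46173 + 32/201 = 735234/1031197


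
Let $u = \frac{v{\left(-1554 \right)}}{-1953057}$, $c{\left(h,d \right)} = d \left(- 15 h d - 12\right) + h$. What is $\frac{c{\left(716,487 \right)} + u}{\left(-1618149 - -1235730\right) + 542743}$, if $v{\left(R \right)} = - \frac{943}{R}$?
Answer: $- \frac{7730881402871109607}{486591448867272} \approx -15888.0$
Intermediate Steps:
$c{\left(h,d \right)} = h + d \left(-12 - 15 d h\right)$ ($c{\left(h,d \right)} = d \left(- 15 d h - 12\right) + h = d \left(-12 - 15 d h\right) + h = h + d \left(-12 - 15 d h\right)$)
$u = - \frac{943}{3035050578}$ ($u = \frac{\left(-943\right) \frac{1}{-1554}}{-1953057} = \left(-943\right) \left(- \frac{1}{1554}\right) \left(- \frac{1}{1953057}\right) = \frac{943}{1554} \left(- \frac{1}{1953057}\right) = - \frac{943}{3035050578} \approx -3.107 \cdot 10^{-7}$)
$\frac{c{\left(716,487 \right)} + u}{\left(-1618149 - -1235730\right) + 542743} = \frac{\left(716 - 5844 - 10740 \cdot 487^{2}\right) - \frac{943}{3035050578}}{\left(-1618149 - -1235730\right) + 542743} = \frac{\left(716 - 5844 - 10740 \cdot 237169\right) - \frac{943}{3035050578}}{\left(-1618149 + 1235730\right) + 542743} = \frac{\left(716 - 5844 - 2547195060\right) - \frac{943}{3035050578}}{-382419 + 542743} = \frac{-2547200188 - \frac{943}{3035050578}}{160324} = \left(- \frac{7730881402871109607}{3035050578}\right) \frac{1}{160324} = - \frac{7730881402871109607}{486591448867272}$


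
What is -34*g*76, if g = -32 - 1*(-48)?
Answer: -41344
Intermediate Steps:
g = 16 (g = -32 + 48 = 16)
-34*g*76 = -34*16*76 = -544*76 = -41344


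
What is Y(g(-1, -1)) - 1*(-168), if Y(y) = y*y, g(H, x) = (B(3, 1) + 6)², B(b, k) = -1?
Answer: 793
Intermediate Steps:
g(H, x) = 25 (g(H, x) = (-1 + 6)² = 5² = 25)
Y(y) = y²
Y(g(-1, -1)) - 1*(-168) = 25² - 1*(-168) = 625 + 168 = 793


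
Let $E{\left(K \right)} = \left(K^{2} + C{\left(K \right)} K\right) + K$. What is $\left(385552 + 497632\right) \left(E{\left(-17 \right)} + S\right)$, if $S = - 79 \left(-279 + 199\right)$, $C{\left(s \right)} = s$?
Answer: $6077189104$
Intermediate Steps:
$S = 6320$ ($S = \left(-79\right) \left(-80\right) = 6320$)
$E{\left(K \right)} = K + 2 K^{2}$ ($E{\left(K \right)} = \left(K^{2} + K K\right) + K = \left(K^{2} + K^{2}\right) + K = 2 K^{2} + K = K + 2 K^{2}$)
$\left(385552 + 497632\right) \left(E{\left(-17 \right)} + S\right) = \left(385552 + 497632\right) \left(- 17 \left(1 + 2 \left(-17\right)\right) + 6320\right) = 883184 \left(- 17 \left(1 - 34\right) + 6320\right) = 883184 \left(\left(-17\right) \left(-33\right) + 6320\right) = 883184 \left(561 + 6320\right) = 883184 \cdot 6881 = 6077189104$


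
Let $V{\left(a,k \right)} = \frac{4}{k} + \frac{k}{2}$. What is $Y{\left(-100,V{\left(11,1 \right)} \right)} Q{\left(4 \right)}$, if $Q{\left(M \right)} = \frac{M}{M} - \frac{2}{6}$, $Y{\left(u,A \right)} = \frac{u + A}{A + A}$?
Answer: $- \frac{191}{27} \approx -7.0741$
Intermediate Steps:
$V{\left(a,k \right)} = \frac{k}{2} + \frac{4}{k}$ ($V{\left(a,k \right)} = \frac{4}{k} + k \frac{1}{2} = \frac{4}{k} + \frac{k}{2} = \frac{k}{2} + \frac{4}{k}$)
$Y{\left(u,A \right)} = \frac{A + u}{2 A}$
$Q{\left(M \right)} = \frac{2}{3}$ ($Q{\left(M \right)} = 1 - \frac{1}{3} = \frac{2}{3}$)
$Y{\left(-100,V{\left(11,1 \right)} \right)} Q{\left(4 \right)} = \frac{\left(\frac{1}{2} \cdot 1 + \frac{4}{1}\right) - 100}{2 \left(\frac{1}{2} \cdot 1 + \frac{4}{1}\right)} \frac{2}{3} = \frac{\left(\frac{1}{2} + 4 \cdot 1\right) - 100}{2 \left(\frac{1}{2} + 4 \cdot 1\right)} \frac{2}{3} = \frac{\left(\frac{1}{2} + 4\right) - 100}{2 \left(\frac{1}{2} + 4\right)} \frac{2}{3} = \frac{\frac{9}{2} - 100}{2 \cdot \frac{9}{2}} \cdot \frac{2}{3} = \frac{1}{2} \cdot \frac{2}{9} \left(- \frac{191}{2}\right) \frac{2}{3} = \left(- \frac{191}{18}\right) \frac{2}{3} = - \frac{191}{27}$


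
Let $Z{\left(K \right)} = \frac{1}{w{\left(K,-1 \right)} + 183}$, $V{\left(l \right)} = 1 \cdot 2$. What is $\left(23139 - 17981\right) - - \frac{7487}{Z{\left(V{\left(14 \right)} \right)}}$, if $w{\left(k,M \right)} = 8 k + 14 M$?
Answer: $1390253$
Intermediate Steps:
$V{\left(l \right)} = 2$
$Z{\left(K \right)} = \frac{1}{169 + 8 K}$ ($Z{\left(K \right)} = \frac{1}{\left(8 K + 14 \left(-1\right)\right) + 183} = \frac{1}{\left(8 K - 14\right) + 183} = \frac{1}{\left(-14 + 8 K\right) + 183} = \frac{1}{169 + 8 K}$)
$\left(23139 - 17981\right) - - \frac{7487}{Z{\left(V{\left(14 \right)} \right)}} = \left(23139 - 17981\right) - - \frac{7487}{\frac{1}{169 + 8 \cdot 2}} = \left(23139 - 17981\right) - - \frac{7487}{\frac{1}{169 + 16}} = 5158 - - \frac{7487}{\frac{1}{185}} = 5158 - - 7487 \frac{1}{\frac{1}{185}} = 5158 - \left(-7487\right) 185 = 5158 - -1385095 = 5158 + 1385095 = 1390253$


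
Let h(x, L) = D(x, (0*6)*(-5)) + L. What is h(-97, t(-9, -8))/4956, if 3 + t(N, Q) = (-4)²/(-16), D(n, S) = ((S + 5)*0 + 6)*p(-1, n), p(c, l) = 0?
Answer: -1/1239 ≈ -0.00080710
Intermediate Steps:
D(n, S) = 0 (D(n, S) = ((S + 5)*0 + 6)*0 = ((5 + S)*0 + 6)*0 = (0 + 6)*0 = 6*0 = 0)
t(N, Q) = -4 (t(N, Q) = -3 + (-4)²/(-16) = -3 + 16*(-1/16) = -3 - 1 = -4)
h(x, L) = L (h(x, L) = 0 + L = L)
h(-97, t(-9, -8))/4956 = -4/4956 = -4*1/4956 = -1/1239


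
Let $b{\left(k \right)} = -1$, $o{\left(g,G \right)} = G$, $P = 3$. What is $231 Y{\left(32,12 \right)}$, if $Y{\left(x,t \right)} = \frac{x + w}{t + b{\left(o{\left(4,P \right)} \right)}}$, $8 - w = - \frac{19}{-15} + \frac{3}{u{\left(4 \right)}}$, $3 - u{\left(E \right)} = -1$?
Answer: $\frac{15953}{20} \approx 797.65$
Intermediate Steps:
$u{\left(E \right)} = 4$ ($u{\left(E \right)} = 3 - -1 = 3 + 1 = 4$)
$w = \frac{359}{60}$ ($w = 8 - \left(- \frac{19}{-15} + \frac{3}{4}\right) = 8 - \left(\left(-19\right) \left(- \frac{1}{15}\right) + 3 \cdot \frac{1}{4}\right) = 8 - \left(\frac{19}{15} + \frac{3}{4}\right) = 8 - \frac{121}{60} = \frac{359}{60} \approx 5.9833$)
$Y{\left(x,t \right)} = \frac{\frac{359}{60} + x}{-1 + t}$ ($Y{\left(x,t \right)} = \frac{x + \frac{359}{60}}{t - 1} = \frac{\frac{359}{60} + x}{-1 + t}$)
$231 Y{\left(32,12 \right)} = 231 \frac{\frac{359}{60} + 32}{-1 + 12} = 231 \cdot \frac{1}{11} \cdot \frac{2279}{60} = 231 \cdot \frac{2279}{660} = \frac{15953}{20}$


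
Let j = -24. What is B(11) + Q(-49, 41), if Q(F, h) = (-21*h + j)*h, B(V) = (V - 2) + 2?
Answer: -36274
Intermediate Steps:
B(V) = V (B(V) = (-2 + V) + 2 = V)
Q(F, h) = h*(-24 - 21*h) (Q(F, h) = (-21*h - 24)*h = (-24 - 21*h)*h = h*(-24 - 21*h))
B(11) + Q(-49, 41) = 11 - 3*41*(8 + 7*41) = 11 - 3*41*(8 + 287) = 11 - 3*41*295 = 11 - 36285 = -36274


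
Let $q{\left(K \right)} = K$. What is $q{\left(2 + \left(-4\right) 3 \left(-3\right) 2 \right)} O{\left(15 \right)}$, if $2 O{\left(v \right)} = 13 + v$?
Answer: $1036$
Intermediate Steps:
$O{\left(v \right)} = \frac{13}{2} + \frac{v}{2}$ ($O{\left(v \right)} = \frac{13 + v}{2} = \frac{13}{2} + \frac{v}{2}$)
$q{\left(2 + \left(-4\right) 3 \left(-3\right) 2 \right)} O{\left(15 \right)} = \left(2 + \left(-4\right) 3 \left(-3\right) 2\right) \left(\frac{13}{2} + \frac{1}{2} \cdot 15\right) = \left(2 + \left(-12\right) \left(-3\right) 2\right) \left(\frac{13}{2} + \frac{15}{2}\right) = \left(2 + 36 \cdot 2\right) 14 = \left(2 + 72\right) 14 = 74 \cdot 14 = 1036$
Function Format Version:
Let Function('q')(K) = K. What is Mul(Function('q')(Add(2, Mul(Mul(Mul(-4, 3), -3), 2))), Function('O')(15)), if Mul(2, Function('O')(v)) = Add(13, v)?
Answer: 1036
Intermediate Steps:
Function('O')(v) = Add(Rational(13, 2), Mul(Rational(1, 2), v)) (Function('O')(v) = Mul(Rational(1, 2), Add(13, v)) = Add(Rational(13, 2), Mul(Rational(1, 2), v)))
Mul(Function('q')(Add(2, Mul(Mul(Mul(-4, 3), -3), 2))), Function('O')(15)) = Mul(Add(2, Mul(Mul(Mul(-4, 3), -3), 2)), Add(Rational(13, 2), Mul(Rational(1, 2), 15))) = Mul(Add(2, Mul(Mul(-12, -3), 2)), Add(Rational(13, 2), Rational(15, 2))) = Mul(Add(2, Mul(36, 2)), 14) = Mul(Add(2, 72), 14) = Mul(74, 14) = 1036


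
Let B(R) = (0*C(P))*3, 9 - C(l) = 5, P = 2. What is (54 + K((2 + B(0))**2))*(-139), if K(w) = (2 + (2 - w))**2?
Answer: -7506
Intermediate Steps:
C(l) = 4 (C(l) = 9 - 1*5 = 9 - 5 = 4)
B(R) = 0 (B(R) = (0*4)*3 = 0*3 = 0)
K(w) = (4 - w)**2
(54 + K((2 + B(0))**2))*(-139) = (54 + (-4 + (2 + 0)**2)**2)*(-139) = (54 + (-4 + 2**2)**2)*(-139) = (54 + (-4 + 4)**2)*(-139) = (54 + 0**2)*(-139) = (54 + 0)*(-139) = 54*(-139) = -7506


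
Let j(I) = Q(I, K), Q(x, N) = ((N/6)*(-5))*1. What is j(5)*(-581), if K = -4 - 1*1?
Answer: -14525/6 ≈ -2420.8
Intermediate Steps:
K = -5 (K = -4 - 1 = -5)
Q(x, N) = -5*N/6 (Q(x, N) = ((N*(⅙))*(-5))*1 = ((N/6)*(-5))*1 = -5*N/6*1 = -5*N/6)
j(I) = 25/6 (j(I) = -⅚*(-5) = 25/6)
j(5)*(-581) = (25/6)*(-581) = -14525/6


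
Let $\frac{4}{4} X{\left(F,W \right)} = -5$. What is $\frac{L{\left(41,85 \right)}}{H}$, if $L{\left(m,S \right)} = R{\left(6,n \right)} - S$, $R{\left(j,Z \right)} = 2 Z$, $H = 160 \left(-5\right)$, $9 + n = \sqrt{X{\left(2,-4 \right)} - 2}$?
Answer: $\frac{103}{800} - \frac{i \sqrt{7}}{400} \approx 0.12875 - 0.0066144 i$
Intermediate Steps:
$X{\left(F,W \right)} = -5$
$n = -9 + i \sqrt{7}$ ($n = -9 + \sqrt{-5 - 2} = -9 + \sqrt{-7} = -9 + i \sqrt{7} \approx -9.0 + 2.6458 i$)
$H = -800$
$L{\left(m,S \right)} = -18 - S + 2 i \sqrt{7}$ ($L{\left(m,S \right)} = 2 \left(-9 + i \sqrt{7}\right) - S = \left(-18 + 2 i \sqrt{7}\right) - S = -18 - S + 2 i \sqrt{7}$)
$\frac{L{\left(41,85 \right)}}{H} = \frac{-18 - 85 + 2 i \sqrt{7}}{-800} = \left(-18 - 85 + 2 i \sqrt{7}\right) \left(- \frac{1}{800}\right) = \left(-103 + 2 i \sqrt{7}\right) \left(- \frac{1}{800}\right) = \frac{103}{800} - \frac{i \sqrt{7}}{400}$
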